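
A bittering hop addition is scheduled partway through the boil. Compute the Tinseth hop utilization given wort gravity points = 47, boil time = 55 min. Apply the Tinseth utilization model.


U = 1.65·0.000125^(GP/1000) · (1 − e^(−0.04·t))/4.15
bigness = 1.65·0.000125^(47/1000) = 1.0815
boil_factor = (1 − e^(−0.04·55))/4.15 = 0.2143
U = 1.0815 · 0.2143

0.2317


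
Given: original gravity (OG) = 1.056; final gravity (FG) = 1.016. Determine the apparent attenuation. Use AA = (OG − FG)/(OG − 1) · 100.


AA = (1.056 − 1.016)/(1.056 − 1) · 100

71.4286 %


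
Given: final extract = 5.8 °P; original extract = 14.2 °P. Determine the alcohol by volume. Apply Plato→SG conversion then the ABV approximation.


SG = 259/(259 − P);  ABV = (OG − FG)·131.25
OG = 259/(259 − 14.2) = 1.0580
FG = 259/(259 − 5.8) = 1.0229
ABV = (1.0580 − 1.0229)·131.25

4.6068 % ABV


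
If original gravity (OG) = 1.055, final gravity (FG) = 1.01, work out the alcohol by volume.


ABV = (OG − FG) · 131.25
ABV = (1.055 − 1.01) · 131.25

5.9062 % ABV


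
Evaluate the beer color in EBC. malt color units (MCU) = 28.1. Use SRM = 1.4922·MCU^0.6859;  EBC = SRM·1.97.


SRM = 1.4922·28.1^0.6859 = 14.7060
EBC = 14.7060·1.97

28.9708 EBC


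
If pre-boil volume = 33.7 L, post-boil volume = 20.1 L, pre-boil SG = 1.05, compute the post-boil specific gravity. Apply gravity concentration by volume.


SG_post = 1 + (SG_pre − 1)·V_pre/V_post
pts_pre = (1.05 − 1)·1000 = 50.0000
pts_post = 50.0000·33.7/20.1 = 83.8308
SG_post = 1 + 83.8308/1000

1.0838


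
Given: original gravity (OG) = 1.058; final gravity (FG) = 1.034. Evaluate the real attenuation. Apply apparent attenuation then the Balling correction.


AA = (OG−FG)/(OG−1)·100;  RA = AA·0.8192
AA = (1.058 − 1.034)/(1.058 − 1)·100 = 41.3793
RA = 41.3793·0.8192

33.8979 %


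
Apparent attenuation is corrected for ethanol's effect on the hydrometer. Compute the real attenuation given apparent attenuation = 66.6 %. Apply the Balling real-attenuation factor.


RA = AA · 0.8192
RA = 66.6 · 0.8192

54.5587 %


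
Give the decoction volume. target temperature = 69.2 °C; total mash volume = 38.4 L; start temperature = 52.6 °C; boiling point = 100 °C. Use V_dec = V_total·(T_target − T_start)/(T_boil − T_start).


V_dec = 38.4·(69.2 − 52.6)/(100 − 52.6)

13.4481 L


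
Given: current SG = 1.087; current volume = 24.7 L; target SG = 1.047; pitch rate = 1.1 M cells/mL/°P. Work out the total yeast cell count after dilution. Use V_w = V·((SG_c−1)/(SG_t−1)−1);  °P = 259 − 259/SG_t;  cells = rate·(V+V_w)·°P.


V_w = 24.7·((1.087−1)/(1.047−1)−1) = 21.0213
V_final = 24.7 + 21.0213 = 45.7213
°P = 259 − 259/1.047 = 11.6266
cells = 1.1·45.7213·11.6266

584.7389 billion cells


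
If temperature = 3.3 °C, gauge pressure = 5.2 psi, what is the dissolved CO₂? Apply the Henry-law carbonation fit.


vols = (P + 14.695)·(0.01821 + 0.09011·e^(−0.04·T))
vols = (5.2 + 14.695)·(0.01821 + 0.09011·e^(−0.04·3.3))

1.9333 volumes


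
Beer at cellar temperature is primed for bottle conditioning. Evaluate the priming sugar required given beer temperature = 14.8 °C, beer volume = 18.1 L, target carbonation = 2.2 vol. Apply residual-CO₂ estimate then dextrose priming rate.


residual = 14.695·(0.01821 + 0.09011·e^(−0.04·T));  sugar = (target − residual)·4.0·V
residual = 14.695·(0.01821 + 0.09011·e^(−0.04·14.8)) = 1.0002
sugar = (2.2 − 1.0002)·4.0·18.1

86.8691 g


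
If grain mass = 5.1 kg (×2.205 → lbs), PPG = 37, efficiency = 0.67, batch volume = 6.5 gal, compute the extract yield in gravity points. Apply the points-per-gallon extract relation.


points = lbs × PPG × eff / vol
lbs = 5.1 × 2.205 = 11.2455
points = 11.2455 × 37 × 0.67 / 6.5

42.8886 points


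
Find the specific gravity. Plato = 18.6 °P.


SG = 259/(259 − P)
SG = 259/(259 − 18.6)

1.0774


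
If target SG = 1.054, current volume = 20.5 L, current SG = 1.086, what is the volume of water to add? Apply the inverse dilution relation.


V_water = V·((SG_curr − 1)/(SG_target − 1) − 1)
V_water = 20.5·((1.086 − 1)/(1.054 − 1) − 1)

12.1481 L


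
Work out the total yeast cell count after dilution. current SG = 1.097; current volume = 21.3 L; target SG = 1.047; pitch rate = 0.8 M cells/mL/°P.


V_w = V·((SG_c−1)/(SG_t−1)−1);  °P = 259 − 259/SG_t;  cells = rate·(V+V_w)·°P
V_w = 21.3·((1.097−1)/(1.047−1)−1) = 22.6596
V_final = 21.3 + 22.6596 = 43.9596
°P = 259 − 259/1.047 = 11.6266
cells = 0.8·43.9596·11.6266

408.8786 billion cells


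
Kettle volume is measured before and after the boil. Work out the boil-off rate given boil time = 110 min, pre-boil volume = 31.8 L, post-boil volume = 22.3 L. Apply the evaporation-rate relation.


rate = (V_pre − V_post) / (t_min/60)
rate = (31.8 − 22.3) / (110/60)

5.1818 L/hr


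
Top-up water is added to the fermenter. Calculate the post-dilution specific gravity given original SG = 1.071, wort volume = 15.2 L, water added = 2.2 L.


SG_new = 1 + (SG_old − 1)·V_old/(V_old + V_water)
pts = (1.071 − 1)·1000·15.2/(15.2 + 2.2) = 62.0230
SG_new = 1 + 62.0230/1000

1.0620


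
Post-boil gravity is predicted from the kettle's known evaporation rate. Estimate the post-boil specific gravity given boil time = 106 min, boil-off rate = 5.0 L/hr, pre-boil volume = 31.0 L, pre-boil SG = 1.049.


V_post = V_pre − rate·(t/60);  SG_post = 1 + (SG_pre−1)·V_pre/V_post
V_post = 31.0 − 5.0·(106/60) = 22.1667
SG_post = 1 + (1.049 − 1)·31.0/22.1667

1.0685


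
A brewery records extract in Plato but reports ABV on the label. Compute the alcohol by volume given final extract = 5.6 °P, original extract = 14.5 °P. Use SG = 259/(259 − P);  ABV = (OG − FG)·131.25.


OG = 259/(259 − 14.5) = 1.0593
FG = 259/(259 − 5.6) = 1.0221
ABV = (1.0593 − 1.0221)·131.25

4.8832 % ABV


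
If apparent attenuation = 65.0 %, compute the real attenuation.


RA = AA · 0.8192
RA = 65.0 · 0.8192

53.2480 %


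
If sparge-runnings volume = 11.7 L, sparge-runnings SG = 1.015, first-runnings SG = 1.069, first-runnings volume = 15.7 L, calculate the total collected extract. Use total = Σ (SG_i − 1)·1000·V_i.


first = (1.069 − 1)·1000·15.7 = 1083.3000
sparge = (1.015 − 1)·1000·11.7 = 175.5000
total = 1083.3000 + 175.5000

1258.8000 gravity·L


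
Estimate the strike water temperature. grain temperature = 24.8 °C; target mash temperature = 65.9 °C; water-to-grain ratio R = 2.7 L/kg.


T_strike = (0.41/R)·(T_mash − T_grain) + T_mash
T_strike = (0.41/2.7)·(65.9 − 24.8) + 65.9

72.1411 °C


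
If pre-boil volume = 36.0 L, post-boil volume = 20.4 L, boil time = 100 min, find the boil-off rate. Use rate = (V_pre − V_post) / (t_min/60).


rate = (36.0 − 20.4) / (100/60)

9.3600 L/hr


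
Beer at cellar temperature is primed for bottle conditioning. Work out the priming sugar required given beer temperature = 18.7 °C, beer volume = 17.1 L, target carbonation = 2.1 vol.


residual = 14.695·(0.01821 + 0.09011·e^(−0.04·T));  sugar = (target − residual)·4.0·V
residual = 14.695·(0.01821 + 0.09011·e^(−0.04·18.7)) = 0.8943
sugar = (2.1 − 0.8943)·4.0·17.1

82.4671 g


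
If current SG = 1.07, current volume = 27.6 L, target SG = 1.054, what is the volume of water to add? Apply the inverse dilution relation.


V_water = V·((SG_curr − 1)/(SG_target − 1) − 1)
V_water = 27.6·((1.07 − 1)/(1.054 − 1) − 1)

8.1778 L


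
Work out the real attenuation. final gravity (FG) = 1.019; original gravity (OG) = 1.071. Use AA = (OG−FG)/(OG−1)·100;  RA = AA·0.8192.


AA = (1.071 − 1.019)/(1.071 − 1)·100 = 73.2394
RA = 73.2394·0.8192

59.9977 %


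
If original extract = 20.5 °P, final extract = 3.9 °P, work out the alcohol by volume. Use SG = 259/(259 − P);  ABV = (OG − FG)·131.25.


OG = 259/(259 − 20.5) = 1.0860
FG = 259/(259 − 3.9) = 1.0153
ABV = (1.0860 − 1.0153)·131.25

9.2749 % ABV


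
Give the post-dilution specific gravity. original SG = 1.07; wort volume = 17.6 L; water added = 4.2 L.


SG_new = 1 + (SG_old − 1)·V_old/(V_old + V_water)
pts = (1.07 − 1)·1000·17.6/(17.6 + 4.2) = 56.5138
SG_new = 1 + 56.5138/1000

1.0565


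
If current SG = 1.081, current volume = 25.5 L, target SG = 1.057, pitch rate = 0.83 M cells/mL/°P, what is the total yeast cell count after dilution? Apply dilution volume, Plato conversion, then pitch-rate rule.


V_w = V·((SG_c−1)/(SG_t−1)−1);  °P = 259 − 259/SG_t;  cells = rate·(V+V_w)·°P
V_w = 25.5·((1.081−1)/(1.057−1)−1) = 10.7368
V_final = 25.5 + 10.7368 = 36.2368
°P = 259 − 259/1.057 = 13.9669
cells = 0.83·36.2368·13.9669

420.0762 billion cells


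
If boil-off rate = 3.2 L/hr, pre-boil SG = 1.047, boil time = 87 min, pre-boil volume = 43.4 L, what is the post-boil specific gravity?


V_post = V_pre − rate·(t/60);  SG_post = 1 + (SG_pre−1)·V_pre/V_post
V_post = 43.4 − 3.2·(87/60) = 38.7600
SG_post = 1 + (1.047 − 1)·43.4/38.7600

1.0526


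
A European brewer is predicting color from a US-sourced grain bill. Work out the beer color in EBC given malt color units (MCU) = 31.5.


SRM = 1.4922·MCU^0.6859;  EBC = SRM·1.97
SRM = 1.4922·31.5^0.6859 = 15.9044
EBC = 15.9044·1.97

31.3317 EBC


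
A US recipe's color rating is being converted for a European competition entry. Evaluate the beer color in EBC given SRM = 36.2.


EBC = SRM · 1.97
EBC = 36.2 · 1.97

71.3140 EBC


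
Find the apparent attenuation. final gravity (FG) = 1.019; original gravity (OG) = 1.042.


AA = (OG − FG)/(OG − 1) · 100
AA = (1.042 − 1.019)/(1.042 − 1) · 100

54.7619 %


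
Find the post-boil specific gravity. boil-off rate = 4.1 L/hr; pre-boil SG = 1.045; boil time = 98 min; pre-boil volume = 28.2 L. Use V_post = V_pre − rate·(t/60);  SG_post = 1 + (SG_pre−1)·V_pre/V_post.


V_post = 28.2 − 4.1·(98/60) = 21.5033
SG_post = 1 + (1.045 − 1)·28.2/21.5033

1.0590


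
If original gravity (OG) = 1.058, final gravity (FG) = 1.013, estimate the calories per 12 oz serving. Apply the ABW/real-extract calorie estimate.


ABW = (OG−FG)·131.25·0.79/FG;  °P = 259 − 259/SG (for OG→OE and FG→AE);  RE = 0.1808·OE + 0.8192·AE;  Cal = (6.9·ABW + 4·(RE−0.1))·FG·3.55
ABW = (1.058 − 1.013)·131.25·0.79/1.013 = 4.6061
OE = 259 − 259/1.058 = 14.1985 °P
AE = 259 − 259/1.013 = 3.3238 °P
RE = 0.1808·14.1985 + 0.8192·3.3238 = 5.2899 °P
Cal = (6.9·4.6061 + 4·(5.2899−0.1))·1.013·3.55

188.9473 kcal


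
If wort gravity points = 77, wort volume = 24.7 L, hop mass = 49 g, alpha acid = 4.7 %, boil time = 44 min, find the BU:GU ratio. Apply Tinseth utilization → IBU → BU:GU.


U = 1.65·0.000125^(GP/1000)·(1−e^(−0.04t))/4.15;  IBU = (α/100)·m·U·1000/V;  BU:GU = IBU/GP
U = 1.65·0.000125^(77/1000)·(1−e^(−0.04·44))/4.15 = 0.1648
IBU = (4.7/100)·49·0.1648·1000/24.7 = 15.3639
BU:GU = 15.3639/77

0.1995


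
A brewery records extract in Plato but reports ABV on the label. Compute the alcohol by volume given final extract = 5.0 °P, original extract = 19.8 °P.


SG = 259/(259 − P);  ABV = (OG − FG)·131.25
OG = 259/(259 − 19.8) = 1.0828
FG = 259/(259 − 5.0) = 1.0197
ABV = (1.0828 − 1.0197)·131.25

8.2807 % ABV


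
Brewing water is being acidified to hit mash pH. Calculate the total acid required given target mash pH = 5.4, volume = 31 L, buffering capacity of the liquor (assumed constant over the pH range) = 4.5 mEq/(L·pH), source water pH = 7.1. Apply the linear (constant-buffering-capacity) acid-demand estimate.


acid = buffering capacity · (pH_source − pH_target) · V
acid = 4.5 · (7.1 − 5.4) · 31

237.1500 mEq


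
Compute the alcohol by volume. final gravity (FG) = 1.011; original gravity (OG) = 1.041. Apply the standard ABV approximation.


ABV = (OG − FG) · 131.25
ABV = (1.041 − 1.011) · 131.25

3.9375 % ABV


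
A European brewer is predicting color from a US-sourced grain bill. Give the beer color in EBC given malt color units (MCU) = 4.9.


SRM = 1.4922·MCU^0.6859;  EBC = SRM·1.97
SRM = 1.4922·4.9^0.6859 = 4.4385
EBC = 4.4385·1.97

8.7438 EBC


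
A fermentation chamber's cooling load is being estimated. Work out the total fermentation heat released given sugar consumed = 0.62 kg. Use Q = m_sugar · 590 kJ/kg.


Q = 0.62 · 590

365.8000 kJ


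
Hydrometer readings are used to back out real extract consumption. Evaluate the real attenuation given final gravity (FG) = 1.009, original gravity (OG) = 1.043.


AA = (OG−FG)/(OG−1)·100;  RA = AA·0.8192
AA = (1.043 − 1.009)/(1.043 − 1)·100 = 79.0698
RA = 79.0698·0.8192

64.7740 %


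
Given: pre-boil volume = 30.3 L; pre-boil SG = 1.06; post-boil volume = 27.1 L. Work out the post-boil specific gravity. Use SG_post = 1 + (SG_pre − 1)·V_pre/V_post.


pts_pre = (1.06 − 1)·1000 = 60.0000
pts_post = 60.0000·30.3/27.1 = 67.0849
SG_post = 1 + 67.0849/1000

1.0671


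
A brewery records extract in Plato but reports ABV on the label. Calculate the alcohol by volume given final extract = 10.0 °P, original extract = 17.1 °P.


SG = 259/(259 − P);  ABV = (OG − FG)·131.25
OG = 259/(259 − 17.1) = 1.0707
FG = 259/(259 − 10.0) = 1.0402
ABV = (1.0707 − 1.0402)·131.25

4.0070 % ABV


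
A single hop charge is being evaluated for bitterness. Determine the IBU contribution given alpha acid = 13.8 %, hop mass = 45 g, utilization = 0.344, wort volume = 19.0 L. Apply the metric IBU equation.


IBU = (α/100)·mass·U·1000 / V
IBU = (13.8/100)·45·0.344·1000 / 19.0

112.4337 IBU


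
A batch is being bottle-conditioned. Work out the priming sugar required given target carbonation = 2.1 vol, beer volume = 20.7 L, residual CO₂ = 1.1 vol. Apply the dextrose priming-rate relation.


sugar = (target − residual)·4.0·V
sugar = (2.1 − 1.1)·4.0·20.7

82.8000 g


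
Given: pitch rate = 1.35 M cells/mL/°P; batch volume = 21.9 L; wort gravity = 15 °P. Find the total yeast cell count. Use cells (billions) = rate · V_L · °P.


cells = 1.35 · 21.9 · 15

443.4750 billion cells


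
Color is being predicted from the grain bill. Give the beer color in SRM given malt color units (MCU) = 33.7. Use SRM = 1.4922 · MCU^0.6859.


SRM = 1.4922 · 33.7^0.6859

16.6582 SRM


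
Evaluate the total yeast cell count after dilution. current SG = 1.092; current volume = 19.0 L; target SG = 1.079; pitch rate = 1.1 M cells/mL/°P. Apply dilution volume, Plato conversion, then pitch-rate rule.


V_w = V·((SG_c−1)/(SG_t−1)−1);  °P = 259 − 259/SG_t;  cells = rate·(V+V_w)·°P
V_w = 19.0·((1.092−1)/(1.079−1)−1) = 3.1266
V_final = 19.0 + 3.1266 = 22.1266
°P = 259 − 259/1.079 = 18.9629
cells = 1.1·22.1266·18.9629

461.5433 billion cells


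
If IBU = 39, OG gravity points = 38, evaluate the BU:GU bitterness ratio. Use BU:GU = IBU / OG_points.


BU:GU = 39 / 38

1.0263


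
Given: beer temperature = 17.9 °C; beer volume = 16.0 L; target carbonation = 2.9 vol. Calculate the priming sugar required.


residual = 14.695·(0.01821 + 0.09011·e^(−0.04·T));  sugar = (target − residual)·4.0·V
residual = 14.695·(0.01821 + 0.09011·e^(−0.04·17.9)) = 0.9147
sugar = (2.9 − 0.9147)·4.0·16.0

127.0579 g


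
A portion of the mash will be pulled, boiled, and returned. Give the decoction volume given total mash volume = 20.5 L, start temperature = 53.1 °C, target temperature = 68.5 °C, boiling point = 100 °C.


V_dec = V_total·(T_target − T_start)/(T_boil − T_start)
V_dec = 20.5·(68.5 − 53.1)/(100 − 53.1)

6.7313 L


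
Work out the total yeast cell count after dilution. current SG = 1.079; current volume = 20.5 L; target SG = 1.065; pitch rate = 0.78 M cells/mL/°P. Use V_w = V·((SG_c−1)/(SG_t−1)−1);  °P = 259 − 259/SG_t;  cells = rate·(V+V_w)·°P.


V_w = 20.5·((1.079−1)/(1.065−1)−1) = 4.4154
V_final = 20.5 + 4.4154 = 24.9154
°P = 259 − 259/1.065 = 15.8075
cells = 0.78·24.9154·15.8075

307.2032 billion cells


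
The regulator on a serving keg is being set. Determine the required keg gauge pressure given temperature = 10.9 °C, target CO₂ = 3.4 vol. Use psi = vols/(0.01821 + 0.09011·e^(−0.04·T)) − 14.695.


psi = 3.4/(0.01821 + 0.09011·e^(−0.04·10.9)) − 14.695

29.7630 psi


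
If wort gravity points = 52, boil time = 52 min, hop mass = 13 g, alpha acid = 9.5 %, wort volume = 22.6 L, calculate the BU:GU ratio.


U = 1.65·0.000125^(GP/1000)·(1−e^(−0.04t))/4.15;  IBU = (α/100)·m·U·1000/V;  BU:GU = IBU/GP
U = 1.65·0.000125^(52/1000)·(1−e^(−0.04·52))/4.15 = 0.2180
IBU = (9.5/100)·13·0.2180·1000/22.6 = 11.9145
BU:GU = 11.9145/52

0.2291


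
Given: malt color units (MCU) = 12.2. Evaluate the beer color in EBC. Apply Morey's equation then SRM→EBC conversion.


SRM = 1.4922·MCU^0.6859;  EBC = SRM·1.97
SRM = 1.4922·12.2^0.6859 = 8.2978
EBC = 8.2978·1.97

16.3466 EBC


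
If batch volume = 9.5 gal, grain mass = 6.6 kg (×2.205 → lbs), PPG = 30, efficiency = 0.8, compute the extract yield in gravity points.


points = lbs × PPG × eff / vol
lbs = 6.6 × 2.205 = 14.5530
points = 14.5530 × 30 × 0.8 / 9.5

36.7655 points


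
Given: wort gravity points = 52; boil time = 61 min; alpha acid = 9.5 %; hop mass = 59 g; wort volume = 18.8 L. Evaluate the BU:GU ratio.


U = 1.65·0.000125^(GP/1000)·(1−e^(−0.04t))/4.15;  IBU = (α/100)·m·U·1000/V;  BU:GU = IBU/GP
U = 1.65·0.000125^(52/1000)·(1−e^(−0.04·61))/4.15 = 0.2274
IBU = (9.5/100)·59·0.2274·1000/18.8 = 67.8090
BU:GU = 67.8090/52

1.3040


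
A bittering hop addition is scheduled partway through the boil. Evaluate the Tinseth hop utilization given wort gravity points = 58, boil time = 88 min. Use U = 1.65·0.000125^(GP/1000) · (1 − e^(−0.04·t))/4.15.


bigness = 1.65·0.000125^(58/1000) = 0.9797
boil_factor = (1 − e^(−0.04·88))/4.15 = 0.2338
U = 0.9797 · 0.2338

0.2291


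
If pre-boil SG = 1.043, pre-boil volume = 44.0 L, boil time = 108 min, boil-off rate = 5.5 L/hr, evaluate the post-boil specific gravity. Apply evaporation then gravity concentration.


V_post = V_pre − rate·(t/60);  SG_post = 1 + (SG_pre−1)·V_pre/V_post
V_post = 44.0 − 5.5·(108/60) = 34.1000
SG_post = 1 + (1.043 − 1)·44.0/34.1000

1.0555


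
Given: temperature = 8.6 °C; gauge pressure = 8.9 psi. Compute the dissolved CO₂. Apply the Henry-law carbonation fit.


vols = (P + 14.695)·(0.01821 + 0.09011·e^(−0.04·T))
vols = (8.9 + 14.695)·(0.01821 + 0.09011·e^(−0.04·8.6))

1.9370 volumes


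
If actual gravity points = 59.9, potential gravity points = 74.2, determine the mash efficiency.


efficiency = actual / potential × 100
efficiency = 59.9 / 74.2 × 100

80.7278 %


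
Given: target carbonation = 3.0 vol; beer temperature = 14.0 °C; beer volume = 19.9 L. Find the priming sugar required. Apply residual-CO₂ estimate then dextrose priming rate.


residual = 14.695·(0.01821 + 0.09011·e^(−0.04·T));  sugar = (target − residual)·4.0·V
residual = 14.695·(0.01821 + 0.09011·e^(−0.04·14.0)) = 1.0240
sugar = (3.0 − 1.0240)·4.0·19.9

157.2918 g


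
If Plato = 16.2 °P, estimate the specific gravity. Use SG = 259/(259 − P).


SG = 259/(259 − 16.2)

1.0667


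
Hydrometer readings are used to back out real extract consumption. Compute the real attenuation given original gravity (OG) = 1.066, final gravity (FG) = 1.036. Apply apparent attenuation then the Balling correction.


AA = (OG−FG)/(OG−1)·100;  RA = AA·0.8192
AA = (1.066 − 1.036)/(1.066 − 1)·100 = 45.4545
RA = 45.4545·0.8192

37.2364 %


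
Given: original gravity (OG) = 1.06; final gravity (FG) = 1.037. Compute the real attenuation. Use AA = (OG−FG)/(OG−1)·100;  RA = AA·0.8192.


AA = (1.06 − 1.037)/(1.06 − 1)·100 = 38.3333
RA = 38.3333·0.8192

31.4027 %


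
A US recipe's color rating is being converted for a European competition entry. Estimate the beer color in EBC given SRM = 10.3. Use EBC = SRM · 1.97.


EBC = 10.3 · 1.97

20.2910 EBC


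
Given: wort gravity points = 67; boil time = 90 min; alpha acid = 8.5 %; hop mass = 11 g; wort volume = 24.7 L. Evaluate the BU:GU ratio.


U = 1.65·0.000125^(GP/1000)·(1−e^(−0.04t))/4.15;  IBU = (α/100)·m·U·1000/V;  BU:GU = IBU/GP
U = 1.65·0.000125^(67/1000)·(1−e^(−0.04·90))/4.15 = 0.2118
IBU = (8.5/100)·11·0.2118·1000/24.7 = 8.0170
BU:GU = 8.0170/67

0.1197


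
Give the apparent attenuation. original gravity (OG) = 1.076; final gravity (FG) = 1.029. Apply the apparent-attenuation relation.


AA = (OG − FG)/(OG − 1) · 100
AA = (1.076 − 1.029)/(1.076 − 1) · 100

61.8421 %


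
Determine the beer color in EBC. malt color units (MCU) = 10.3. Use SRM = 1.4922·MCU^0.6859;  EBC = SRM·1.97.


SRM = 1.4922·10.3^0.6859 = 7.3881
EBC = 7.3881·1.97

14.5545 EBC


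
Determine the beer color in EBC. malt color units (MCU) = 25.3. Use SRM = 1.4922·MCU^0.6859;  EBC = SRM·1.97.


SRM = 1.4922·25.3^0.6859 = 13.6845
EBC = 13.6845·1.97

26.9584 EBC


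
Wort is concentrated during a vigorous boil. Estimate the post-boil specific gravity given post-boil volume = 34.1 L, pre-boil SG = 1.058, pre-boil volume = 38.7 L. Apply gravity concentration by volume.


SG_post = 1 + (SG_pre − 1)·V_pre/V_post
pts_pre = (1.058 − 1)·1000 = 58.0000
pts_post = 58.0000·38.7/34.1 = 65.8240
SG_post = 1 + 65.8240/1000

1.0658


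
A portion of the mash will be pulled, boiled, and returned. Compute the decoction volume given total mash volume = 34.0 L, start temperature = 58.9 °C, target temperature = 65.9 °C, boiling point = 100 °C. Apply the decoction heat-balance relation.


V_dec = V_total·(T_target − T_start)/(T_boil − T_start)
V_dec = 34.0·(65.9 − 58.9)/(100 − 58.9)

5.7908 L


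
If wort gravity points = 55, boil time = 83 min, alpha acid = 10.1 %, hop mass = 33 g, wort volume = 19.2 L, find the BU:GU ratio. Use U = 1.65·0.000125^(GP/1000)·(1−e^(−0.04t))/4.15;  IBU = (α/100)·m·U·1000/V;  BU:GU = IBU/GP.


U = 1.65·0.000125^(55/1000)·(1−e^(−0.04·83))/4.15 = 0.2338
IBU = (10.1/100)·33·0.2338·1000/19.2 = 40.5796
BU:GU = 40.5796/55

0.7378


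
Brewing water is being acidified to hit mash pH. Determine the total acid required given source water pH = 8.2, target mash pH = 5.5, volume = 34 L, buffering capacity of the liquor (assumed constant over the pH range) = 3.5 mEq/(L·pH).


acid = buffering capacity · (pH_source − pH_target) · V
acid = 3.5 · (8.2 − 5.5) · 34

321.3000 mEq


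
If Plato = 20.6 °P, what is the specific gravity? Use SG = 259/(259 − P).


SG = 259/(259 − 20.6)

1.0864


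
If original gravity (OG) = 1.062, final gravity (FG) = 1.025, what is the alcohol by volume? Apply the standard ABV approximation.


ABV = (OG − FG) · 131.25
ABV = (1.062 − 1.025) · 131.25

4.8563 % ABV


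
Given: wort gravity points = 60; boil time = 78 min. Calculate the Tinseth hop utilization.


U = 1.65·0.000125^(GP/1000) · (1 − e^(−0.04·t))/4.15
bigness = 1.65·0.000125^(60/1000) = 0.9623
boil_factor = (1 − e^(−0.04·78))/4.15 = 0.2303
U = 0.9623 · 0.2303

0.2216


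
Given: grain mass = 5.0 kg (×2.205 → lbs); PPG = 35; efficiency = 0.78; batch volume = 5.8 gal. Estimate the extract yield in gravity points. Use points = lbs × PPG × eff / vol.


lbs = 5.0 × 2.205 = 11.0250
points = 11.0250 × 35 × 0.78 / 5.8

51.8935 points


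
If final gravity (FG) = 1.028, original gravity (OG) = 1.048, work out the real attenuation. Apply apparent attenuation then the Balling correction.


AA = (OG−FG)/(OG−1)·100;  RA = AA·0.8192
AA = (1.048 − 1.028)/(1.048 − 1)·100 = 41.6667
RA = 41.6667·0.8192

34.1333 %


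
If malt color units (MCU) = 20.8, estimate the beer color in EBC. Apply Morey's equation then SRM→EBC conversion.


SRM = 1.4922·MCU^0.6859;  EBC = SRM·1.97
SRM = 1.4922·20.8^0.6859 = 11.9643
EBC = 11.9643·1.97

23.5696 EBC


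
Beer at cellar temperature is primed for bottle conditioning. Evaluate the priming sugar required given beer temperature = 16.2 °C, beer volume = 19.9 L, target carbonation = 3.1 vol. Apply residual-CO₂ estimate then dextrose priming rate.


residual = 14.695·(0.01821 + 0.09011·e^(−0.04·T));  sugar = (target − residual)·4.0·V
residual = 14.695·(0.01821 + 0.09011·e^(−0.04·16.2)) = 0.9603
sugar = (3.1 − 0.9603)·4.0·19.9

170.3237 g


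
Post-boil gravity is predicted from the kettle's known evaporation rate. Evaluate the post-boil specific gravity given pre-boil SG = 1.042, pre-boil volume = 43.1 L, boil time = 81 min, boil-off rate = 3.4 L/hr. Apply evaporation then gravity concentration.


V_post = V_pre − rate·(t/60);  SG_post = 1 + (SG_pre−1)·V_pre/V_post
V_post = 43.1 − 3.4·(81/60) = 38.5100
SG_post = 1 + (1.042 − 1)·43.1/38.5100

1.0470


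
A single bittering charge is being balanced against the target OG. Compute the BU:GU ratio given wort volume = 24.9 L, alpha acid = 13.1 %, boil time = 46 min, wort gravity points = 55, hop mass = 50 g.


U = 1.65·0.000125^(GP/1000)·(1−e^(−0.04t))/4.15;  IBU = (α/100)·m·U·1000/V;  BU:GU = IBU/GP
U = 1.65·0.000125^(55/1000)·(1−e^(−0.04·46))/4.15 = 0.2040
IBU = (13.1/100)·50·0.2040·1000/24.9 = 53.6659
BU:GU = 53.6659/55

0.9757


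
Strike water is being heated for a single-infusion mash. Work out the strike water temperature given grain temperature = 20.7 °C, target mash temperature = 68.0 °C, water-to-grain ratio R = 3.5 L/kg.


T_strike = (0.41/R)·(T_mash − T_grain) + T_mash
T_strike = (0.41/3.5)·(68.0 − 20.7) + 68.0

73.5409 °C


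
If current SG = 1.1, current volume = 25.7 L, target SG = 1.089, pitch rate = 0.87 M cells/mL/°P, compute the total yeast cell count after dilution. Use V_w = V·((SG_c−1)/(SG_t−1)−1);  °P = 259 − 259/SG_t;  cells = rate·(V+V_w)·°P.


V_w = 25.7·((1.1−1)/(1.089−1)−1) = 3.1764
V_final = 25.7 + 3.1764 = 28.8764
°P = 259 − 259/1.089 = 21.1671
cells = 0.87·28.8764·21.1671

531.7705 billion cells


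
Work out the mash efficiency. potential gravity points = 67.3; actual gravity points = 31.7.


efficiency = actual / potential × 100
efficiency = 31.7 / 67.3 × 100

47.1025 %


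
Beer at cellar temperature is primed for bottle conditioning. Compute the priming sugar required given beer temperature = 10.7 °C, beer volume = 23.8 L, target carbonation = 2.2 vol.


residual = 14.695·(0.01821 + 0.09011·e^(−0.04·T));  sugar = (target − residual)·4.0·V
residual = 14.695·(0.01821 + 0.09011·e^(−0.04·10.7)) = 1.1307
sugar = (2.2 − 1.1307)·4.0·23.8

101.7971 g


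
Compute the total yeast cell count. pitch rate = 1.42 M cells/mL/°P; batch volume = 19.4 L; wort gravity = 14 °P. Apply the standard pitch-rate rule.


cells (billions) = rate · V_L · °P
cells = 1.42 · 19.4 · 14

385.6720 billion cells


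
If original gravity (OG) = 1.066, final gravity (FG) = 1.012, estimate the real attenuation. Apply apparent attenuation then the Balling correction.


AA = (OG−FG)/(OG−1)·100;  RA = AA·0.8192
AA = (1.066 − 1.012)/(1.066 − 1)·100 = 81.8182
RA = 81.8182·0.8192

67.0255 %


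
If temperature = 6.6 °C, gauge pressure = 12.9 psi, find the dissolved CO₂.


vols = (P + 14.695)·(0.01821 + 0.09011·e^(−0.04·T))
vols = (12.9 + 14.695)·(0.01821 + 0.09011·e^(−0.04·6.6))

2.4121 volumes


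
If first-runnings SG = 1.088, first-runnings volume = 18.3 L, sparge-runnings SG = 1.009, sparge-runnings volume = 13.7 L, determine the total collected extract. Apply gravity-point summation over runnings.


total = Σ (SG_i − 1)·1000·V_i
first = (1.088 − 1)·1000·18.3 = 1610.4000
sparge = (1.009 − 1)·1000·13.7 = 123.3000
total = 1610.4000 + 123.3000

1733.7000 gravity·L


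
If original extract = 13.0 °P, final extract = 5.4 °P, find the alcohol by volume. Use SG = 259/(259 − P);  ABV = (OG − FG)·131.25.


OG = 259/(259 − 13.0) = 1.0528
FG = 259/(259 − 5.4) = 1.0213
ABV = (1.0528 − 1.0213)·131.25

4.1412 % ABV


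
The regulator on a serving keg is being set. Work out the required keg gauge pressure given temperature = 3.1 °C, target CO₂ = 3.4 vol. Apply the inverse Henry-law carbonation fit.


psi = vols/(0.01821 + 0.09011·e^(−0.04·T)) − 14.695
psi = 3.4/(0.01821 + 0.09011·e^(−0.04·3.1)) − 14.695

20.0658 psi


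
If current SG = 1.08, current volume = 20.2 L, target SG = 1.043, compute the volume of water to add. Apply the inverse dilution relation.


V_water = V·((SG_curr − 1)/(SG_target − 1) − 1)
V_water = 20.2·((1.08 − 1)/(1.043 − 1) − 1)

17.3814 L


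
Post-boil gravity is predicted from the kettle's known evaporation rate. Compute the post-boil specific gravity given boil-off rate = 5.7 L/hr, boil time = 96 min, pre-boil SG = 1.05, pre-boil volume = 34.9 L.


V_post = V_pre − rate·(t/60);  SG_post = 1 + (SG_pre−1)·V_pre/V_post
V_post = 34.9 − 5.7·(96/60) = 25.7800
SG_post = 1 + (1.05 − 1)·34.9/25.7800

1.0677


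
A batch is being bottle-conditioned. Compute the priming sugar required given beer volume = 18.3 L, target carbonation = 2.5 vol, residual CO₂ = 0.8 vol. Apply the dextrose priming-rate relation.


sugar = (target − residual)·4.0·V
sugar = (2.5 − 0.8)·4.0·18.3

124.4400 g


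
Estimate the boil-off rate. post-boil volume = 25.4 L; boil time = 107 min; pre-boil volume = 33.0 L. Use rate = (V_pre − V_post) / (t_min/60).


rate = (33.0 − 25.4) / (107/60)

4.2617 L/hr


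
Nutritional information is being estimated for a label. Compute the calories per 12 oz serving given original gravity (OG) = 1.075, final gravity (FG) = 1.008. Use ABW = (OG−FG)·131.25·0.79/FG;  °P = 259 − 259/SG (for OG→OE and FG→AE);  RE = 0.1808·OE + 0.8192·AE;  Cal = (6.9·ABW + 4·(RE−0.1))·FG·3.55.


ABW = (1.075 − 1.008)·131.25·0.79/1.008 = 6.8919
OE = 259 − 259/1.075 = 18.0698 °P
AE = 259 − 259/1.008 = 2.0556 °P
RE = 0.1808·18.0698 + 0.8192·2.0556 = 4.9509 °P
Cal = (6.9·6.8919 + 4·(4.9509−0.1))·1.008·3.55

239.6025 kcal


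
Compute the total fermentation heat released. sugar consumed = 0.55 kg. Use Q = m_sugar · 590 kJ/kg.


Q = 0.55 · 590

324.5000 kJ


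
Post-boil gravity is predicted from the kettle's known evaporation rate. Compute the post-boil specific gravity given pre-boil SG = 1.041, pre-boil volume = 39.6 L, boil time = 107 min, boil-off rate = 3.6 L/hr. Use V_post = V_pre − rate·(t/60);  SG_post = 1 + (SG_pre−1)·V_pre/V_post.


V_post = 39.6 − 3.6·(107/60) = 33.1800
SG_post = 1 + (1.041 − 1)·39.6/33.1800

1.0489


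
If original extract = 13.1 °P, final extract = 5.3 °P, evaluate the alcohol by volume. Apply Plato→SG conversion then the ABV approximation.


SG = 259/(259 − P);  ABV = (OG − FG)·131.25
OG = 259/(259 − 13.1) = 1.0533
FG = 259/(259 − 5.3) = 1.0209
ABV = (1.0533 − 1.0209)·131.25

4.2503 % ABV


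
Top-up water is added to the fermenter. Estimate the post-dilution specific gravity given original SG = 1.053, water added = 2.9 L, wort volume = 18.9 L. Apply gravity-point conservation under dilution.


SG_new = 1 + (SG_old − 1)·V_old/(V_old + V_water)
pts = (1.053 − 1)·1000·18.9/(18.9 + 2.9) = 45.9495
SG_new = 1 + 45.9495/1000

1.0459


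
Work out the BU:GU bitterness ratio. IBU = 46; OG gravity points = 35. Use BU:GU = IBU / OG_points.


BU:GU = 46 / 35

1.3143


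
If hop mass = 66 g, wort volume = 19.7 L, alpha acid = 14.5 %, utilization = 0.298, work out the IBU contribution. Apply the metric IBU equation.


IBU = (α/100)·mass·U·1000 / V
IBU = (14.5/100)·66·0.298·1000 / 19.7

144.7645 IBU


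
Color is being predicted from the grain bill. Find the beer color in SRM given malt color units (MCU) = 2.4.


SRM = 1.4922 · MCU^0.6859
SRM = 1.4922 · 2.4^0.6859

2.7203 SRM


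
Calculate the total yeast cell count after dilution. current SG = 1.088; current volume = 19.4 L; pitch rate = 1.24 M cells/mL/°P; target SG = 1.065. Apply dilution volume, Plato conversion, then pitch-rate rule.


V_w = V·((SG_c−1)/(SG_t−1)−1);  °P = 259 − 259/SG_t;  cells = rate·(V+V_w)·°P
V_w = 19.4·((1.088−1)/(1.065−1)−1) = 6.8646
V_final = 19.4 + 6.8646 = 26.2646
°P = 259 − 259/1.065 = 15.8075
cells = 1.24·26.2646·15.8075

514.8210 billion cells


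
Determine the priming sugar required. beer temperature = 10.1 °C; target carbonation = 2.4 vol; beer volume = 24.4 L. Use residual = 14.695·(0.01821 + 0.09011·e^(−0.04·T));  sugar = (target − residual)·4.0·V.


residual = 14.695·(0.01821 + 0.09011·e^(−0.04·10.1)) = 1.1517
sugar = (2.4 − 1.1517)·4.0·24.4

121.8372 g


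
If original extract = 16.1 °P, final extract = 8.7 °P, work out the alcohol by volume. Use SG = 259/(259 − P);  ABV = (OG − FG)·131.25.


OG = 259/(259 − 16.1) = 1.0663
FG = 259/(259 − 8.7) = 1.0348
ABV = (1.0663 − 1.0348)·131.25

4.1375 % ABV


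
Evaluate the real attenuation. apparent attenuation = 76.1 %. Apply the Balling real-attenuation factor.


RA = AA · 0.8192
RA = 76.1 · 0.8192

62.3411 %


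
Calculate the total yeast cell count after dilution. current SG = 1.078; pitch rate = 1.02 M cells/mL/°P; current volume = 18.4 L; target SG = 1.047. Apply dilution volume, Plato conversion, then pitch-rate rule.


V_w = V·((SG_c−1)/(SG_t−1)−1);  °P = 259 − 259/SG_t;  cells = rate·(V+V_w)·°P
V_w = 18.4·((1.078−1)/(1.047−1)−1) = 12.1362
V_final = 18.4 + 12.1362 = 30.5362
°P = 259 − 259/1.047 = 11.6266
cells = 1.02·30.5362·11.6266

362.1310 billion cells


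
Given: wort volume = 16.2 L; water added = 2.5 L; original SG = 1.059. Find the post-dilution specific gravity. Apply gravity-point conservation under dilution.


SG_new = 1 + (SG_old − 1)·V_old/(V_old + V_water)
pts = (1.059 − 1)·1000·16.2/(16.2 + 2.5) = 51.1123
SG_new = 1 + 51.1123/1000

1.0511


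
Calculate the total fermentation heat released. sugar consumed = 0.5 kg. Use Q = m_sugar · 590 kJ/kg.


Q = 0.5 · 590

295.0000 kJ


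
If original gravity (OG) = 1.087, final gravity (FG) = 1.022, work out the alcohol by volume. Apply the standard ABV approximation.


ABV = (OG − FG) · 131.25
ABV = (1.087 − 1.022) · 131.25

8.5312 % ABV


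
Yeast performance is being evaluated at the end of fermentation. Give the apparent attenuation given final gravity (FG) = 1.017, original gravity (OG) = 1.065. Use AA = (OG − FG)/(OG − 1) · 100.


AA = (1.065 − 1.017)/(1.065 − 1) · 100

73.8462 %


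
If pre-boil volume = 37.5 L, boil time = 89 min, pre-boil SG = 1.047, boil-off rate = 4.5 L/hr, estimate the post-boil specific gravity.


V_post = V_pre − rate·(t/60);  SG_post = 1 + (SG_pre−1)·V_pre/V_post
V_post = 37.5 − 4.5·(89/60) = 30.8250
SG_post = 1 + (1.047 − 1)·37.5/30.8250

1.0572


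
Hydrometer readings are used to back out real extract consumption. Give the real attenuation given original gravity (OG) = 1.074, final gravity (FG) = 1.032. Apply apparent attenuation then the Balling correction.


AA = (OG−FG)/(OG−1)·100;  RA = AA·0.8192
AA = (1.074 − 1.032)/(1.074 − 1)·100 = 56.7568
RA = 56.7568·0.8192

46.4951 %


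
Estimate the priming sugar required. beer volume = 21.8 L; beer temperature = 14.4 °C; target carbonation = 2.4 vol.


residual = 14.695·(0.01821 + 0.09011·e^(−0.04·T));  sugar = (target − residual)·4.0·V
residual = 14.695·(0.01821 + 0.09011·e^(−0.04·14.4)) = 1.0120
sugar = (2.4 − 1.0120)·4.0·21.8

121.0366 g


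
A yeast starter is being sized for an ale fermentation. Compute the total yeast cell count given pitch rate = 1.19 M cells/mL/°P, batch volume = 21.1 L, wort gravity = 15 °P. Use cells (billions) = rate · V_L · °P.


cells = 1.19 · 21.1 · 15

376.6350 billion cells


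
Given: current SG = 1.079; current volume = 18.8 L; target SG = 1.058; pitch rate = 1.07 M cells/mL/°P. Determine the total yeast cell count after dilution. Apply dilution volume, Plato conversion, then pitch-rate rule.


V_w = V·((SG_c−1)/(SG_t−1)−1);  °P = 259 − 259/SG_t;  cells = rate·(V+V_w)·°P
V_w = 18.8·((1.079−1)/(1.058−1)−1) = 6.8069
V_final = 18.8 + 6.8069 = 25.6069
°P = 259 − 259/1.058 = 14.1985
cells = 1.07·25.6069·14.1985

389.0298 billion cells


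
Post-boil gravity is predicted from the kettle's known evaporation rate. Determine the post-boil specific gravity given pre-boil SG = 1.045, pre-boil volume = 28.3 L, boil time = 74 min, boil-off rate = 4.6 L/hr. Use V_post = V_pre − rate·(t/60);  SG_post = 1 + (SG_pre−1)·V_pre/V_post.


V_post = 28.3 − 4.6·(74/60) = 22.6267
SG_post = 1 + (1.045 − 1)·28.3/22.6267

1.0563


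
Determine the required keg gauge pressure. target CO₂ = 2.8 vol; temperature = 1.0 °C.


psi = vols/(0.01821 + 0.09011·e^(−0.04·T)) − 14.695
psi = 2.8/(0.01821 + 0.09011·e^(−0.04·1.0)) − 14.695

12.0259 psi


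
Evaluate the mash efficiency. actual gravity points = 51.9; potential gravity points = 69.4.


efficiency = actual / potential × 100
efficiency = 51.9 / 69.4 × 100

74.7839 %


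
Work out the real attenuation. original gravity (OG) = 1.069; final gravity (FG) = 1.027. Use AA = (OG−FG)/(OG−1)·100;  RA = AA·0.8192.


AA = (1.069 − 1.027)/(1.069 − 1)·100 = 60.8696
RA = 60.8696·0.8192

49.8643 %


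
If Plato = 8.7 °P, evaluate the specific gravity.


SG = 259/(259 − P)
SG = 259/(259 − 8.7)

1.0348


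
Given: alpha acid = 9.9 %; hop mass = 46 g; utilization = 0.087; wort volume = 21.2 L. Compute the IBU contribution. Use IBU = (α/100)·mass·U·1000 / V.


IBU = (9.9/100)·46·0.087·1000 / 21.2

18.6886 IBU


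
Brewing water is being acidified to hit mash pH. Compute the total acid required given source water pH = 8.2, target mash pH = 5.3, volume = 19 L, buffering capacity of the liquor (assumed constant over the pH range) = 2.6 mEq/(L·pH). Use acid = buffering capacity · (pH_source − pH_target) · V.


acid = 2.6 · (8.2 − 5.3) · 19

143.2600 mEq


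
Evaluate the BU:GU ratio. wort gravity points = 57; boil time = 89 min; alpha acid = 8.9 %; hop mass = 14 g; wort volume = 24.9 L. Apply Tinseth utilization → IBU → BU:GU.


U = 1.65·0.000125^(GP/1000)·(1−e^(−0.04t))/4.15;  IBU = (α/100)·m·U·1000/V;  BU:GU = IBU/GP
U = 1.65·0.000125^(57/1000)·(1−e^(−0.04·89))/4.15 = 0.2314
IBU = (8.9/100)·14·0.2314·1000/24.9 = 11.5811
BU:GU = 11.5811/57

0.2032


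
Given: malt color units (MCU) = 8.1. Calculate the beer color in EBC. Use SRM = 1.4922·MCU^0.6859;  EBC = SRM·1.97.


SRM = 1.4922·8.1^0.6859 = 6.2655
EBC = 6.2655·1.97

12.3431 EBC


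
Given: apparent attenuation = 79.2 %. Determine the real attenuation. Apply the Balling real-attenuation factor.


RA = AA · 0.8192
RA = 79.2 · 0.8192

64.8806 %


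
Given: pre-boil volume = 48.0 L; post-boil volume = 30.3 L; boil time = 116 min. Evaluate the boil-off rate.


rate = (V_pre − V_post) / (t_min/60)
rate = (48.0 − 30.3) / (116/60)

9.1552 L/hr


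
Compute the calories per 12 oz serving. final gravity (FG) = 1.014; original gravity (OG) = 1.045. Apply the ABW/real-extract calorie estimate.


ABW = (OG−FG)·131.25·0.79/FG;  °P = 259 − 259/SG (for OG→OE and FG→AE);  RE = 0.1808·OE + 0.8192·AE;  Cal = (6.9·ABW + 4·(RE−0.1))·FG·3.55
ABW = (1.045 − 1.014)·131.25·0.79/1.014 = 3.1699
OE = 259 − 259/1.045 = 11.1531 °P
AE = 259 − 259/1.014 = 3.5759 °P
RE = 0.1808·11.1531 + 0.8192·3.5759 = 4.9459 °P
Cal = (6.9·3.1699 + 4·(4.9459−0.1))·1.014·3.55

148.5096 kcal
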